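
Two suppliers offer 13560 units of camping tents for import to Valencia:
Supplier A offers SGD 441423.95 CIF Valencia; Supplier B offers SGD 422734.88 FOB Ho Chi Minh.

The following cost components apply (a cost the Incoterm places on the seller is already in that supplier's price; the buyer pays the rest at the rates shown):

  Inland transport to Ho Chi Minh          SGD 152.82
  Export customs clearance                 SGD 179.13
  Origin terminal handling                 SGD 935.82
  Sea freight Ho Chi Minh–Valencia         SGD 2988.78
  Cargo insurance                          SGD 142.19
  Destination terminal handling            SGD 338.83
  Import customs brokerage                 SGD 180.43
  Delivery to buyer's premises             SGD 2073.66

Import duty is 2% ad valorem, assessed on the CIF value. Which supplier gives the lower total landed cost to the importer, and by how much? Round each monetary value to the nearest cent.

Supplier B is cheaper by SGD 15869.26

Supplier A (CIF):
The CIF price already equals the CIF value: 441423.95
Import duty = 441423.95 × 2% = 8828.48
Buyer bears (A): 338.83 + 180.43 + 2073.66 = 2592.92
Landed cost (A) = invoice 441423.95 + 2592.92 + duty 8828.48 = 452845.35
Supplier B (FOB):
CIF value = FOB price + freight + insurance = 422734.88 + 2988.78 + 142.19 = 425865.85
Import duty = 425865.85 × 2% = 8517.32
Buyer bears (B): 2988.78 + 142.19 + 338.83 + 180.43 + 2073.66 = 5723.89
Landed cost (B) = invoice 422734.88 + 5723.89 + duty 8517.32 = 436976.09
Difference = |452845.35 − 436976.09| = 15869.26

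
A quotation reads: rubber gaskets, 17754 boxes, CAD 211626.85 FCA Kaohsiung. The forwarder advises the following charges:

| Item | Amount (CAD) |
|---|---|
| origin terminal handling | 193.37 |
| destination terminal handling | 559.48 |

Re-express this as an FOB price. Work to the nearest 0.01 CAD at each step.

FOB price: CAD 211820.22

Not relevant to the conversion: destination terminal — on the buyer under both terms; not part of either seller's price.
From FCA to FOB, the seller additionally bears: origin terminal.
FOB price = 211626.85 + 193.37 = 211820.22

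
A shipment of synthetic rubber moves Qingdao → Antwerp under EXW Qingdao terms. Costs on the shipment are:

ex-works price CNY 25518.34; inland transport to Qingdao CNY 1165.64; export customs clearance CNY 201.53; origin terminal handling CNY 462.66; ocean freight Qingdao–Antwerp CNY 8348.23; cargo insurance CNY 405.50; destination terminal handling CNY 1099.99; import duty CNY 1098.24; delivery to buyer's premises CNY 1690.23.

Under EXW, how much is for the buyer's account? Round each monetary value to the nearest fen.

Buyer's account: CNY 14472.02

EXW: the seller makes goods available at their premises; the buyer bears all onward costs.
Seller's account: goods 25518.34 = 25518.34
Buyer's account: inland to port 1165.64 + export clearance 201.53 + origin terminal 462.66 + freight 8348.23 + insurance 405.50 + destination terminal 1099.99 + duty 1098.24 + delivery 1690.23 = 14472.02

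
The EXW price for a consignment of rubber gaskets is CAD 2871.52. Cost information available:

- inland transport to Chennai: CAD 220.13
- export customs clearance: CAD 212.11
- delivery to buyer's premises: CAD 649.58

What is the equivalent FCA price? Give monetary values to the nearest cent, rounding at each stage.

FCA price: CAD 3303.76

Not relevant to the conversion: delivery — on the buyer under both terms; not part of either seller's price.
From EXW to FCA, the seller additionally bears: inland to port, export clearance.
FCA price = 2871.52 + 220.13 + 212.11 = 3303.76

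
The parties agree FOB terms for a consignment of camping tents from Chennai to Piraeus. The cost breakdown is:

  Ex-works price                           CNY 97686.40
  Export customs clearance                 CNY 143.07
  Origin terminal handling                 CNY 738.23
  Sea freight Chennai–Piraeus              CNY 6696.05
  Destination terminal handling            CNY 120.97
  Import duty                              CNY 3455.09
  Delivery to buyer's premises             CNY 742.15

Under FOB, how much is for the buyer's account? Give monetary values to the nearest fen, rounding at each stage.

FOB: the seller bears costs until goods are on board at the origin port; the buyer bears freight, insurance and all costs thereafter.
Seller's account: goods 97686.40 + export clearance 143.07 + origin terminal 738.23 = 98567.70
Buyer's account: freight 6696.05 + destination terminal 120.97 + duty 3455.09 + delivery 742.15 = 11014.26

Buyer's account: CNY 11014.26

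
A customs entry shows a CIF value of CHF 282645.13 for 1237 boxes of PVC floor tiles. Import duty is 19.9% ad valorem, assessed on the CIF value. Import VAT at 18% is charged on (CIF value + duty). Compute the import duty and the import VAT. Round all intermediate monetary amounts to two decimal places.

Import duty: CHF 56246.38; import VAT: CHF 61000.47

Import duty = 282645.13 × 19.9% = 56246.38
VAT base = CIF + duty = 282645.13 + 56246.38 = 338891.51
Import VAT = 338891.51 × 18% = 61000.47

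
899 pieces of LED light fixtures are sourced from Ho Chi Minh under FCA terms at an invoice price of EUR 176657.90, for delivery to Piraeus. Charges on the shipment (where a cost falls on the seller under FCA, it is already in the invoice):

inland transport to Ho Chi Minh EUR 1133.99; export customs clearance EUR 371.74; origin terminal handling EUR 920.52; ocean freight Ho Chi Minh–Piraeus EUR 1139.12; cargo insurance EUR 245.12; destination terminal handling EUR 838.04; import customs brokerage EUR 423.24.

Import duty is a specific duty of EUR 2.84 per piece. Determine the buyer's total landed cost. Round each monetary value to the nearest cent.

Total landed cost: EUR 182777.10

FCA: the seller delivers export-cleared goods to the carrier; the buyer bears costs from that point.
Already in the invoice (seller's account under FCA): inland to port, export clearance — exclude.
CIF value = FCA price + origin terminal + freight + insurance = 176657.90 + 920.52 + 1139.12 + 245.12 = 178962.66
Import duty = 899 × 2.84 = 2553.16
Buyer bears: origin terminal 920.52 + freight 1139.12 + insurance 245.12 + destination terminal 838.04 + brokerage 423.24 + duty 2553.16 = 6119.20
Landed cost = invoice 176657.90 + 6119.20 = 182777.10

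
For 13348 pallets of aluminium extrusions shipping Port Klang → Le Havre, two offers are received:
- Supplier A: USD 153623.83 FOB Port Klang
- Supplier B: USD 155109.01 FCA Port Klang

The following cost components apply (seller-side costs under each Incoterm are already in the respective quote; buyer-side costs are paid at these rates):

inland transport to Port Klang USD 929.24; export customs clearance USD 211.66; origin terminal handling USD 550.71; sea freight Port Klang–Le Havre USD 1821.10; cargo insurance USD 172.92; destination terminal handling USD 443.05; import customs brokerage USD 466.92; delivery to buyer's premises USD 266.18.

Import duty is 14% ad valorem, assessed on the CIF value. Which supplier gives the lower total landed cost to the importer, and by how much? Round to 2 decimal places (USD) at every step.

Supplier A is cheaper by USD 2320.91

Supplier A (FOB):
CIF value = FOB price + freight + insurance = 153623.83 + 1821.10 + 172.92 = 155617.85
Import duty = 155617.85 × 14% = 21786.50
Buyer bears (A): 1821.10 + 172.92 + 443.05 + 466.92 + 266.18 = 3170.17
Landed cost (A) = invoice 153623.83 + 3170.17 + duty 21786.50 = 178580.50
Supplier B (FCA):
CIF value = FCA price + origin terminal + freight + insurance = 155109.01 + 550.71 + 1821.10 + 172.92 = 157653.74
Import duty = 157653.74 × 14% = 22071.52
Buyer bears (B): 550.71 + 1821.10 + 172.92 + 443.05 + 466.92 + 266.18 = 3720.88
Landed cost (B) = invoice 155109.01 + 3720.88 + duty 22071.52 = 180901.41
Difference = |178580.50 − 180901.41| = 2320.91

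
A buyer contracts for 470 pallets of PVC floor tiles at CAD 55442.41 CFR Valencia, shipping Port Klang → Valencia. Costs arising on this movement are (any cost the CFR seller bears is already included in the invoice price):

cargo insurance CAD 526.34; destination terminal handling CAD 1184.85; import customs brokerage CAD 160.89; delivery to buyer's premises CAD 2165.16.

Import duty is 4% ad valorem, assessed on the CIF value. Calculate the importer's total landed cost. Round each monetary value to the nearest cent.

CFR: the seller pays costs through ocean freight to the destination port, but not insurance.
CIF value = CFR price + insurance = 55442.41 + 526.34 = 55968.75
Import duty = 55968.75 × 4% = 2238.75
Buyer bears: insurance 526.34 + destination terminal 1184.85 + brokerage 160.89 + delivery 2165.16 + duty 2238.75 = 6275.99
Landed cost = invoice 55442.41 + 6275.99 = 61718.40

Total landed cost: CAD 61718.40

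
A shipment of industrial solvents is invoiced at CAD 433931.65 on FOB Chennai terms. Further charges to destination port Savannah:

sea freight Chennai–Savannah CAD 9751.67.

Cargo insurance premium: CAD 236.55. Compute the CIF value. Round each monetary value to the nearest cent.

CIF value: CAD 443919.87

CIF = FOB price + freight + insurance
CIF = 433931.65 + 9751.67 + 236.55 = 443919.87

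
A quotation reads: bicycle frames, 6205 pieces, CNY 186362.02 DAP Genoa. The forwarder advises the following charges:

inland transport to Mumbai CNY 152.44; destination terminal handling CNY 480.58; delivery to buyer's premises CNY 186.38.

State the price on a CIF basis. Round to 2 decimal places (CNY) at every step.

CIF price: CNY 185695.06

Not relevant to the conversion: inland to port — on the seller under both DAP and CIF; already in the DAP price and stays in the CIF price.
From DAP to CIF, the seller no longer bears: destination terminal, delivery.
CIF price = 186362.02 − 480.58 − 186.38 = 185695.06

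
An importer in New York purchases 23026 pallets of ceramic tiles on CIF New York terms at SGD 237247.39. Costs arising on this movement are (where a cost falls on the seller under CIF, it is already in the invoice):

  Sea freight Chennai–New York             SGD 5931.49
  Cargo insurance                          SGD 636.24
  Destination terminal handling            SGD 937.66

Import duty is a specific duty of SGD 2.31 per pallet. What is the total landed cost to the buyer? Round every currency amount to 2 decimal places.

Total landed cost: SGD 291375.11

CIF: the seller pays costs through ocean freight and marine insurance to the destination port.
Already in the invoice (seller's account under CIF): freight, insurance — exclude.
The CIF price already equals the CIF value: 237247.39
Import duty = 23026 × 2.31 = 53190.06
Buyer bears: destination terminal 937.66 + duty 53190.06 = 54127.72
Landed cost = invoice 237247.39 + 54127.72 = 291375.11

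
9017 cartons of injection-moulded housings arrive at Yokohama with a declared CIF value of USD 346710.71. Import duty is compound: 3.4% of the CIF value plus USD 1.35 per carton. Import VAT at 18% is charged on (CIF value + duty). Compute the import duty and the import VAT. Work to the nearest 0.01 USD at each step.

Ad valorem component: 346710.71 × 3.4% = 11788.16
Specific component: 9017 × 1.35 = 12172.95
Import duty = 11788.16 + 12172.95 = 23961.11
VAT base = CIF + duty = 346710.71 + 23961.11 = 370671.82
Import VAT = 370671.82 × 18% = 66720.93

Import duty: USD 23961.11; import VAT: USD 66720.93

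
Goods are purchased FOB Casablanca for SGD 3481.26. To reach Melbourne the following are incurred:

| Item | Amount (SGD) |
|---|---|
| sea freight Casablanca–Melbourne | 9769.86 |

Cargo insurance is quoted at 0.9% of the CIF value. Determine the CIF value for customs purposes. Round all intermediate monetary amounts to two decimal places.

CIF value: SGD 13371.46

Let C be the CIF value. C = FOB price + freight + 0.9% × C
C − 0.9% × C = 3481.26 + 9769.86
0.991 × C = 13251.12
C = 13251.12 / 0.991 = 13371.46
Insurance premium = 0.9% × 13371.46 = 120.34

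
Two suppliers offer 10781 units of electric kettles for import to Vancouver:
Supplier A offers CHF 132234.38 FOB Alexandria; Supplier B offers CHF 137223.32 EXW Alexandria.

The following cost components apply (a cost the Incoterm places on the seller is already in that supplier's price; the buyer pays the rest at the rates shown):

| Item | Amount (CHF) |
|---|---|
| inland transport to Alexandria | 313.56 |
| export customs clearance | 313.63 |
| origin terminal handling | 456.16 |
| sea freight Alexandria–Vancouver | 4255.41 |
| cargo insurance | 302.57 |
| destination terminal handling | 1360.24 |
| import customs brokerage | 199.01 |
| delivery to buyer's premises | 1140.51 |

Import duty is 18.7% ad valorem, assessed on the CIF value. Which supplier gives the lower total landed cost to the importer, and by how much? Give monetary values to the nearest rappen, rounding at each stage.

Supplier A is cheaper by CHF 7207.81

Supplier A (FOB):
CIF value = FOB price + freight + insurance = 132234.38 + 4255.41 + 302.57 = 136792.36
Import duty = 136792.36 × 18.7% = 25580.17
Buyer bears (A): 4255.41 + 302.57 + 1360.24 + 199.01 + 1140.51 = 7257.74
Landed cost (A) = invoice 132234.38 + 7257.74 + duty 25580.17 = 165072.29
Supplier B (EXW):
CIF value = EXW price + inland to port + export clearance + origin terminal + freight + insurance = 137223.32 + 313.56 + 313.63 + 456.16 + 4255.41 + 302.57 = 142864.65
Import duty = 142864.65 × 18.7% = 26715.69
Buyer bears (B): 313.56 + 313.63 + 456.16 + 4255.41 + 302.57 + 1360.24 + 199.01 + 1140.51 = 8341.09
Landed cost (B) = invoice 137223.32 + 8341.09 + duty 26715.69 = 172280.10
Difference = |165072.29 − 172280.10| = 7207.81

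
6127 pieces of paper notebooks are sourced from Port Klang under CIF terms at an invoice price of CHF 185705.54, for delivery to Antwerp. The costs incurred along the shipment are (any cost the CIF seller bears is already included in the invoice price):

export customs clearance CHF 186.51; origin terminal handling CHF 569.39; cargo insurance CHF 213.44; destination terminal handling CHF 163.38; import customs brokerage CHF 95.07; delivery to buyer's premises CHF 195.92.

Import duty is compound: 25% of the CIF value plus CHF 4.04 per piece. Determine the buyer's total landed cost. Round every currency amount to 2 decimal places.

CIF: the seller pays costs through ocean freight and marine insurance to the destination port.
Already in the invoice (seller's account under CIF): export clearance, origin terminal, insurance — exclude.
The CIF price already equals the CIF value: 185705.54
Ad valorem component: 185705.54 × 25% = 46426.39
Specific component: 6127 × 4.04 = 24753.08
Import duty = 46426.39 + 24753.08 = 71179.47
Buyer bears: destination terminal 163.38 + brokerage 95.07 + delivery 195.92 + duty 71179.47 = 71633.84
Landed cost = invoice 185705.54 + 71633.84 = 257339.38

Total landed cost: CHF 257339.38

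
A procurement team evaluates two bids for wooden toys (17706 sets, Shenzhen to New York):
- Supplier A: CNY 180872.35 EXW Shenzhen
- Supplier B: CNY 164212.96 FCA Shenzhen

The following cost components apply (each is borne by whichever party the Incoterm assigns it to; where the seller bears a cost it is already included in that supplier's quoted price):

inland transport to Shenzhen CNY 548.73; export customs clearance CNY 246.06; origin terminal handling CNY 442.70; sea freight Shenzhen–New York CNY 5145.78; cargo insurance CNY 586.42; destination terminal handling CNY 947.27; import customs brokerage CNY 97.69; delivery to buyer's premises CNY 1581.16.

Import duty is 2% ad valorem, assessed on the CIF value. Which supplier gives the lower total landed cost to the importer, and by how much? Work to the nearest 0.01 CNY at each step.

Supplier A (EXW):
CIF value = EXW price + inland to port + export clearance + origin terminal + freight + insurance = 180872.35 + 548.73 + 246.06 + 442.70 + 5145.78 + 586.42 = 187842.04
Import duty = 187842.04 × 2% = 3756.84
Buyer bears (A): 548.73 + 246.06 + 442.70 + 5145.78 + 586.42 + 947.27 + 97.69 + 1581.16 = 9595.81
Landed cost (A) = invoice 180872.35 + 9595.81 + duty 3756.84 = 194225.00
Supplier B (FCA):
CIF value = FCA price + origin terminal + freight + insurance = 164212.96 + 442.70 + 5145.78 + 586.42 = 170387.86
Import duty = 170387.86 × 2% = 3407.76
Buyer bears (B): 442.70 + 5145.78 + 586.42 + 947.27 + 97.69 + 1581.16 = 8801.02
Landed cost (B) = invoice 164212.96 + 8801.02 + duty 3407.76 = 176421.74
Difference = |194225.00 − 176421.74| = 17803.26

Supplier B is cheaper by CNY 17803.26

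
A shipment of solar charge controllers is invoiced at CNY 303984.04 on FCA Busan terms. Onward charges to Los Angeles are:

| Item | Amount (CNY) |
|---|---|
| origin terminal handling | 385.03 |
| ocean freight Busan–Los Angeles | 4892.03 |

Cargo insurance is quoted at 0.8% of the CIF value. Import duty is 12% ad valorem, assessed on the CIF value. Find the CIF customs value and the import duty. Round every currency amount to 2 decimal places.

Let C be the CIF value. C = FCA price + pre-shipment costs + freight + 0.8% × C
C − 0.8% × C = 303984.04 + 385.03 + 4892.03
0.992 × C = 309261.10
C = 309261.10 / 0.992 = 311755.14
Insurance premium = 0.8% × 311755.14 = 2494.04
Import duty = 311755.14 × 12% = 37410.62

CIF value: CNY 311755.14; import duty: CNY 37410.62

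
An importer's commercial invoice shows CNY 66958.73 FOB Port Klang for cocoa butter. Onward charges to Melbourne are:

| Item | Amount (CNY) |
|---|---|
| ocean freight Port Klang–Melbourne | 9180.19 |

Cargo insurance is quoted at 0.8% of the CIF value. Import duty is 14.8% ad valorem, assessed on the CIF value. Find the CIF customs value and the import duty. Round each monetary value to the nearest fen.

CIF value: CNY 76752.94; import duty: CNY 11359.44

Let C be the CIF value. C = FOB price + freight + 0.8% × C
C − 0.8% × C = 66958.73 + 9180.19
0.992 × C = 76138.92
C = 76138.92 / 0.992 = 76752.94
Insurance premium = 0.8% × 76752.94 = 614.02
Import duty = 76752.94 × 14.8% = 11359.44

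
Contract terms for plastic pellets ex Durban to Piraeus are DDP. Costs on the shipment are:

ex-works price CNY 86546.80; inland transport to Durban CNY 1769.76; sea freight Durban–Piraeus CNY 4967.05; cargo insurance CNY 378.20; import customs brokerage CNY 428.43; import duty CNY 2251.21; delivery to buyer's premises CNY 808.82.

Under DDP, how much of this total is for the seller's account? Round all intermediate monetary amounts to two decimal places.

DDP: the seller bears all costs including import duty.
Seller's account: goods 86546.80 + inland to port 1769.76 + freight 4967.05 + insurance 378.20 + brokerage 428.43 + duty 2251.21 + delivery 808.82 = 97150.27
Buyer's account: 0.00

Seller's account: CNY 97150.27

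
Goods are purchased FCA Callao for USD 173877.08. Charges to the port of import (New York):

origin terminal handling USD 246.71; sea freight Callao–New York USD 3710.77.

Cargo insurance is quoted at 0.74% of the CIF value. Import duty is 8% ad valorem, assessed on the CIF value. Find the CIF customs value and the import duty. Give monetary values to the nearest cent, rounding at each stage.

Let C be the CIF value. C = FCA price + pre-shipment costs + freight + 0.74% × C
C − 0.74% × C = 173877.08 + 246.71 + 3710.77
0.9926 × C = 177834.56
C = 177834.56 / 0.9926 = 179160.35
Insurance premium = 0.74% × 179160.35 = 1325.79
Import duty = 179160.35 × 8% = 14332.83

CIF value: USD 179160.35; import duty: USD 14332.83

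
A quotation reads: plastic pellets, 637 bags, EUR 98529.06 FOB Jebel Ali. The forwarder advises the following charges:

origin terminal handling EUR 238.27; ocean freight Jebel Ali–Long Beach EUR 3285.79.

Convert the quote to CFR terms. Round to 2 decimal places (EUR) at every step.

Not relevant to the conversion: origin terminal — on the seller under both FOB and CFR; already in the FOB price and stays in the CFR price.
From FOB to CFR, the seller additionally bears: freight.
CFR price = 98529.06 + 3285.79 = 101814.85

CFR price: EUR 101814.85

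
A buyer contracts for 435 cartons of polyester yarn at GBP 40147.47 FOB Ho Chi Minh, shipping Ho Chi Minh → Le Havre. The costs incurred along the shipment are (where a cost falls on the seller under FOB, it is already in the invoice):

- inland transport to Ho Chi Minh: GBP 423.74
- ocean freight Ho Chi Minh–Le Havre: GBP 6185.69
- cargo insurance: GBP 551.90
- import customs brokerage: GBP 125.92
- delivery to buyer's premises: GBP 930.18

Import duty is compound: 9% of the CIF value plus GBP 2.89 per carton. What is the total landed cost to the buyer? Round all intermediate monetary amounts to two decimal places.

Total landed cost: GBP 53417.97

FOB: the seller bears costs until goods are on board at the origin port; the buyer bears freight, insurance and all costs thereafter.
Already in the invoice (seller's account under FOB): inland to port — exclude.
CIF value = FOB price + freight + insurance = 40147.47 + 6185.69 + 551.90 = 46885.06
Ad valorem component: 46885.06 × 9% = 4219.66
Specific component: 435 × 2.89 = 1257.15
Import duty = 4219.66 + 1257.15 = 5476.81
Buyer bears: freight 6185.69 + insurance 551.90 + brokerage 125.92 + delivery 930.18 + duty 5476.81 = 13270.50
Landed cost = invoice 40147.47 + 13270.50 = 53417.97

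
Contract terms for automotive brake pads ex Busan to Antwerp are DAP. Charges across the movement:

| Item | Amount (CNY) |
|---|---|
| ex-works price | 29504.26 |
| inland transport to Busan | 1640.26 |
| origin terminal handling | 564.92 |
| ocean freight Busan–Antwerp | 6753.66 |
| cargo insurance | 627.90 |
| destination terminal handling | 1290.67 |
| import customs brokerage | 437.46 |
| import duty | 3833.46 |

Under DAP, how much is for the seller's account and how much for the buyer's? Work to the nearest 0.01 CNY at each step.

Seller: CNY 40381.67; buyer: CNY 4270.92

DAP: the seller bears all costs to the named destination except import duty and clearance.
Seller's account: goods 29504.26 + inland to port 1640.26 + origin terminal 564.92 + freight 6753.66 + insurance 627.90 + destination terminal 1290.67 = 40381.67
Buyer's account: brokerage 437.46 + duty 3833.46 = 4270.92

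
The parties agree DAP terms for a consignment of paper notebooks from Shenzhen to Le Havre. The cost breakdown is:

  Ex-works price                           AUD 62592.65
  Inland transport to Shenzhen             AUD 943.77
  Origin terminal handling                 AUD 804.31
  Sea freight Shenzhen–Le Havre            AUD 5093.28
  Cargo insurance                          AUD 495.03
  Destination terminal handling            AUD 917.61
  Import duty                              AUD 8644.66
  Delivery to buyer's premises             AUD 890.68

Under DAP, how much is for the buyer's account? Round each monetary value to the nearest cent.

DAP: the seller bears all costs to the named destination except import duty and clearance.
Seller's account: goods 62592.65 + inland to port 943.77 + origin terminal 804.31 + freight 5093.28 + insurance 495.03 + destination terminal 917.61 + delivery 890.68 = 71737.33
Buyer's account: duty 8644.66 = 8644.66

Buyer's account: AUD 8644.66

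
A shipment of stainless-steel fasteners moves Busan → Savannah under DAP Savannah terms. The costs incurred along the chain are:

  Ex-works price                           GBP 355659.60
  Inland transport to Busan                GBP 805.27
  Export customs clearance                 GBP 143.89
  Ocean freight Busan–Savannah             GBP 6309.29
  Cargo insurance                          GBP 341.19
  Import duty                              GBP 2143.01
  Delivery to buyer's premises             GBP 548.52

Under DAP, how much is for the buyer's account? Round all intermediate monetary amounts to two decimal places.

Buyer's account: GBP 2143.01

DAP: the seller bears all costs to the named destination except import duty and clearance.
Seller's account: goods 355659.60 + inland to port 805.27 + export clearance 143.89 + freight 6309.29 + insurance 341.19 + delivery 548.52 = 363807.76
Buyer's account: duty 2143.01 = 2143.01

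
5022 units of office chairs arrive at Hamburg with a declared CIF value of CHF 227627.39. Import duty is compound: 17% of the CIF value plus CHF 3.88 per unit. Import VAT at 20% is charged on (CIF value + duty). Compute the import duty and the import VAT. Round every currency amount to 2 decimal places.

Import duty: CHF 58182.02; import VAT: CHF 57161.88

Ad valorem component: 227627.39 × 17% = 38696.66
Specific component: 5022 × 3.88 = 19485.36
Import duty = 38696.66 + 19485.36 = 58182.02
VAT base = CIF + duty = 227627.39 + 58182.02 = 285809.41
Import VAT = 285809.41 × 20% = 57161.88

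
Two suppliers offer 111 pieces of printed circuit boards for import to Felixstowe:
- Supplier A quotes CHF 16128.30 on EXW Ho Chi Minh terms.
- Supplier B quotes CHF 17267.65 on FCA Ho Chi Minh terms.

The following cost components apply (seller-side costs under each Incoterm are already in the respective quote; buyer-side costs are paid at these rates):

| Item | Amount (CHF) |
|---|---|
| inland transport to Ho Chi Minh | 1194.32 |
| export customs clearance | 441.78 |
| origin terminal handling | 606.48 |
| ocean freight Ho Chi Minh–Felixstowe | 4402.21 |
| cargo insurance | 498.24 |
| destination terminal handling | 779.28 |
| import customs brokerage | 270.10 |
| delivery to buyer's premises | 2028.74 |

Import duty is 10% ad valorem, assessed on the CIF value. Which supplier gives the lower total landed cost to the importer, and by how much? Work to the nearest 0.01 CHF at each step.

Supplier B is cheaper by CHF 546.42

Supplier A (EXW):
CIF value = EXW price + inland to port + export clearance + origin terminal + freight + insurance = 16128.30 + 1194.32 + 441.78 + 606.48 + 4402.21 + 498.24 = 23271.33
Import duty = 23271.33 × 10% = 2327.13
Buyer bears (A): 1194.32 + 441.78 + 606.48 + 4402.21 + 498.24 + 779.28 + 270.10 + 2028.74 = 10221.15
Landed cost (A) = invoice 16128.30 + 10221.15 + duty 2327.13 = 28676.58
Supplier B (FCA):
CIF value = FCA price + origin terminal + freight + insurance = 17267.65 + 606.48 + 4402.21 + 498.24 = 22774.58
Import duty = 22774.58 × 10% = 2277.46
Buyer bears (B): 606.48 + 4402.21 + 498.24 + 779.28 + 270.10 + 2028.74 = 8585.05
Landed cost (B) = invoice 17267.65 + 8585.05 + duty 2277.46 = 28130.16
Difference = |28676.58 − 28130.16| = 546.42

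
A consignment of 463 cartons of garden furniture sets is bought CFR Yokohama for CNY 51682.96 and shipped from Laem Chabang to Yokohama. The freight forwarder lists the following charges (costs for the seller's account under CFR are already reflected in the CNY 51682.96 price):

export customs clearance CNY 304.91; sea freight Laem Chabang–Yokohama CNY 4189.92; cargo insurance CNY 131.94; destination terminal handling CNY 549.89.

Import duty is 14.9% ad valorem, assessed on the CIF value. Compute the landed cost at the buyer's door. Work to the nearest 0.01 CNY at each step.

CFR: the seller pays costs through ocean freight to the destination port, but not insurance.
Already in the invoice (seller's account under CFR): export clearance, freight — exclude.
CIF value = CFR price + insurance = 51682.96 + 131.94 = 51814.90
Import duty = 51814.90 × 14.9% = 7720.42
Buyer bears: insurance 131.94 + destination terminal 549.89 + duty 7720.42 = 8402.25
Landed cost = invoice 51682.96 + 8402.25 = 60085.21

Total landed cost: CNY 60085.21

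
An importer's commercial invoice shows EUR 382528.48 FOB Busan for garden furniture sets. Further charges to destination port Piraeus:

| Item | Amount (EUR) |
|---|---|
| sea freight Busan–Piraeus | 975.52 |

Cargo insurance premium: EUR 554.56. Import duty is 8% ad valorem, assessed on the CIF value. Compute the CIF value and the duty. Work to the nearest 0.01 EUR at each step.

CIF = FOB price + freight + insurance
CIF = 382528.48 + 975.52 + 554.56 = 384058.56
Import duty = 384058.56 × 8% = 30724.68

CIF value: EUR 384058.56; import duty: EUR 30724.68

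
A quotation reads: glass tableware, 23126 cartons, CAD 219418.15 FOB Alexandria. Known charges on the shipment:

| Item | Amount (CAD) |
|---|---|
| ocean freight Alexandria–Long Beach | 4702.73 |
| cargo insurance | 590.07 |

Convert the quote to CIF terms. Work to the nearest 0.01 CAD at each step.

From FOB to CIF, the seller additionally bears: freight, insurance.
CIF price = 219418.15 + 4702.73 + 590.07 = 224710.95

CIF price: CAD 224710.95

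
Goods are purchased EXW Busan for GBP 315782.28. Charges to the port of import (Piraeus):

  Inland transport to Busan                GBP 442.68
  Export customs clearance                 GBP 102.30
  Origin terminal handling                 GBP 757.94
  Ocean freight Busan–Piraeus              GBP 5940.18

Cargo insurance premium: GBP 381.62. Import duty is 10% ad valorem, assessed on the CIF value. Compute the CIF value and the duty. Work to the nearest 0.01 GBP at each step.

CIF = EXW price + pre-shipment costs + freight + insurance
CIF = 315782.28 + 442.68 + 102.30 + 757.94 + 5940.18 + 381.62 = 323407.00
Import duty = 323407.00 × 10% = 32340.70

CIF value: GBP 323407.00; import duty: GBP 32340.70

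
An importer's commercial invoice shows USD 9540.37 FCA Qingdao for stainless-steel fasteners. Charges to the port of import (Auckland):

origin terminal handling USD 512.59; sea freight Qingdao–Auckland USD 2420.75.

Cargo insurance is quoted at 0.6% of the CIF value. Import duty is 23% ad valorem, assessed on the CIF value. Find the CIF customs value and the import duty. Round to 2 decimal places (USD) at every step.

CIF value: USD 12549.00; import duty: USD 2886.27

Let C be the CIF value. C = FCA price + pre-shipment costs + freight + 0.6% × C
C − 0.6% × C = 9540.37 + 512.59 + 2420.75
0.994 × C = 12473.71
C = 12473.71 / 0.994 = 12549.00
Insurance premium = 0.6% × 12549.00 = 75.29
Import duty = 12549.00 × 23% = 2886.27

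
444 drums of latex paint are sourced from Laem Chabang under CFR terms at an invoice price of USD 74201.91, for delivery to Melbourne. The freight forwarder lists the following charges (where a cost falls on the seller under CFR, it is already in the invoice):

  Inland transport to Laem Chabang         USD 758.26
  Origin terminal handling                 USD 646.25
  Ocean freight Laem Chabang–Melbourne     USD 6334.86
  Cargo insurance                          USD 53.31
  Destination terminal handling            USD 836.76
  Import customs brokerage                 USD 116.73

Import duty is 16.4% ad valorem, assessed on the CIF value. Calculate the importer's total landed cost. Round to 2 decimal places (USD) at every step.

Total landed cost: USD 87386.57

CFR: the seller pays costs through ocean freight to the destination port, but not insurance.
Already in the invoice (seller's account under CFR): inland to port, origin terminal, freight — exclude.
CIF value = CFR price + insurance = 74201.91 + 53.31 = 74255.22
Import duty = 74255.22 × 16.4% = 12177.86
Buyer bears: insurance 53.31 + destination terminal 836.76 + brokerage 116.73 + duty 12177.86 = 13184.66
Landed cost = invoice 74201.91 + 13184.66 = 87386.57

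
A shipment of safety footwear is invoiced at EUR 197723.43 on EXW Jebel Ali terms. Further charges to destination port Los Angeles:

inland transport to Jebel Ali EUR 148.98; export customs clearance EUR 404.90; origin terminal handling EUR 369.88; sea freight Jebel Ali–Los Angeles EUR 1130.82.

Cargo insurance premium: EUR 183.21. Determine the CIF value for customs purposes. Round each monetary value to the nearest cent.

CIF value: EUR 199961.22

CIF = EXW price + pre-shipment costs + freight + insurance
CIF = 197723.43 + 148.98 + 404.90 + 369.88 + 1130.82 + 183.21 = 199961.22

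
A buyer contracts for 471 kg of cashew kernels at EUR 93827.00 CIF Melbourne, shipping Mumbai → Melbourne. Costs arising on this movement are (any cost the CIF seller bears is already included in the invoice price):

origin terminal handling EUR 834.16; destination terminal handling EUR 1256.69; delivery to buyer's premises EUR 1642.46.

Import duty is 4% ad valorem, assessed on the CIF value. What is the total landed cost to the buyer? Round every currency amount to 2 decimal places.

Total landed cost: EUR 100479.23

CIF: the seller pays costs through ocean freight and marine insurance to the destination port.
Already in the invoice (seller's account under CIF): origin terminal — exclude.
The CIF price already equals the CIF value: 93827.00
Import duty = 93827.00 × 4% = 3753.08
Buyer bears: destination terminal 1256.69 + delivery 1642.46 + duty 3753.08 = 6652.23
Landed cost = invoice 93827.00 + 6652.23 = 100479.23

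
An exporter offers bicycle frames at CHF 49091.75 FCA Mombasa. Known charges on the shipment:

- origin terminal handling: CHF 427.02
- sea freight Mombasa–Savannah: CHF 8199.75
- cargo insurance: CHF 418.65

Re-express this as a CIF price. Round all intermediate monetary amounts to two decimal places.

From FCA to CIF, the seller additionally bears: origin terminal, freight, insurance.
CIF price = 49091.75 + 427.02 + 8199.75 + 418.65 = 58137.17

CIF price: CHF 58137.17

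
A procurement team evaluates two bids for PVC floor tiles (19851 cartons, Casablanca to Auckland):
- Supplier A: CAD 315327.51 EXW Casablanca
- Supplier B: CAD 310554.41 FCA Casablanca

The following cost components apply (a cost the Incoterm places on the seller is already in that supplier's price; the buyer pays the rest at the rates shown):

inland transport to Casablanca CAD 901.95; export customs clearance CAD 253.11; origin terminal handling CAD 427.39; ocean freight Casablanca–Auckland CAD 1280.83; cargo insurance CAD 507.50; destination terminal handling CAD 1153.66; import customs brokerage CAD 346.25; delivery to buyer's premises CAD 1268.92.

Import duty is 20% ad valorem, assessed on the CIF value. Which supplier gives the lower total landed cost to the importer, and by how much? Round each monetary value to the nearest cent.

Supplier B is cheaper by CAD 7113.79

Supplier A (EXW):
CIF value = EXW price + inland to port + export clearance + origin terminal + freight + insurance = 315327.51 + 901.95 + 253.11 + 427.39 + 1280.83 + 507.50 = 318698.29
Import duty = 318698.29 × 20% = 63739.66
Buyer bears (A): 901.95 + 253.11 + 427.39 + 1280.83 + 507.50 + 1153.66 + 346.25 + 1268.92 = 6139.61
Landed cost (A) = invoice 315327.51 + 6139.61 + duty 63739.66 = 385206.78
Supplier B (FCA):
CIF value = FCA price + origin terminal + freight + insurance = 310554.41 + 427.39 + 1280.83 + 507.50 = 312770.13
Import duty = 312770.13 × 20% = 62554.03
Buyer bears (B): 427.39 + 1280.83 + 507.50 + 1153.66 + 346.25 + 1268.92 = 4984.55
Landed cost (B) = invoice 310554.41 + 4984.55 + duty 62554.03 = 378092.99
Difference = |385206.78 − 378092.99| = 7113.79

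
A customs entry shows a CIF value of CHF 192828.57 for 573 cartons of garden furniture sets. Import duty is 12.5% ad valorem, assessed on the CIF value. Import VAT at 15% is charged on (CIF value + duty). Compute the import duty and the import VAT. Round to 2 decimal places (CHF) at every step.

Import duty: CHF 24103.57; import VAT: CHF 32539.82

Import duty = 192828.57 × 12.5% = 24103.57
VAT base = CIF + duty = 192828.57 + 24103.57 = 216932.14
Import VAT = 216932.14 × 15% = 32539.82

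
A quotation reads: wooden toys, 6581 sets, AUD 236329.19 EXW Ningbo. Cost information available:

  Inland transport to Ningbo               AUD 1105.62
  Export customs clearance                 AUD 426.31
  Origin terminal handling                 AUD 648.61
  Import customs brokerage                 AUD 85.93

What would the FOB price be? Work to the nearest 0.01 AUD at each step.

Not relevant to the conversion: brokerage — on the buyer under both terms; not part of either seller's price.
From EXW to FOB, the seller additionally bears: inland to port, export clearance, origin terminal.
FOB price = 236329.19 + 1105.62 + 426.31 + 648.61 = 238509.73

FOB price: AUD 238509.73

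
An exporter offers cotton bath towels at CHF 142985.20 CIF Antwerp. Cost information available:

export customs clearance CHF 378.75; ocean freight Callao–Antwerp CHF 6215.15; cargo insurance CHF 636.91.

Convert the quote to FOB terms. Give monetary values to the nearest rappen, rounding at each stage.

FOB price: CHF 136133.14

Not relevant to the conversion: export clearance — on the seller under both CIF and FOB; already in the CIF price and stays in the FOB price.
From CIF to FOB, the seller no longer bears: freight, insurance.
FOB price = 142985.20 − 6215.15 − 636.91 = 136133.14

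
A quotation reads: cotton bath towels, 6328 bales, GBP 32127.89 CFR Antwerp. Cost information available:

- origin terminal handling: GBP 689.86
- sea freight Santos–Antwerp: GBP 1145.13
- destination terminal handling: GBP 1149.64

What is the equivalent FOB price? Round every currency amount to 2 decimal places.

FOB price: GBP 30982.76

Not relevant to the conversion: origin terminal — on the seller under both CFR and FOB; already in the CFR price and stays in the FOB price. destination terminal — on the buyer under both terms; not part of either seller's price.
From CFR to FOB, the seller no longer bears: freight.
FOB price = 32127.89 − 1145.13 = 30982.76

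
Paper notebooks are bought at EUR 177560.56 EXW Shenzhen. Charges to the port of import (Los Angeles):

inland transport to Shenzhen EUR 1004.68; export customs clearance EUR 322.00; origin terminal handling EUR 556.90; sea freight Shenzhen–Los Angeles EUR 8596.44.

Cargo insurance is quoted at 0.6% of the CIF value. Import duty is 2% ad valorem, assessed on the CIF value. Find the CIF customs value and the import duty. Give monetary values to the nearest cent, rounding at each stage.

CIF value: EUR 189175.63; import duty: EUR 3783.51

Let C be the CIF value. C = EXW price + pre-shipment costs + freight + 0.6% × C
C − 0.6% × C = 177560.56 + 1004.68 + 322.00 + 556.90 + 8596.44
0.994 × C = 188040.58
C = 188040.58 / 0.994 = 189175.63
Insurance premium = 0.6% × 189175.63 = 1135.05
Import duty = 189175.63 × 2% = 3783.51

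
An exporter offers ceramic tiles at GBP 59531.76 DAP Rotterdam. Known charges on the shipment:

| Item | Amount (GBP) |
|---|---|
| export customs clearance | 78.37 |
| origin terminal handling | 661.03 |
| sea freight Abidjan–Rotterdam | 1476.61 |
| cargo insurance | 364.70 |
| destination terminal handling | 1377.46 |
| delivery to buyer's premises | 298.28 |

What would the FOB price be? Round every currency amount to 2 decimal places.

FOB price: GBP 56014.71

Not relevant to the conversion: export clearance, origin terminal — on the seller under both DAP and FOB; already in the DAP price and stays in the FOB price.
From DAP to FOB, the seller no longer bears: freight, insurance, destination terminal, delivery.
FOB price = 59531.76 − 1476.61 − 364.70 − 1377.46 − 298.28 = 56014.71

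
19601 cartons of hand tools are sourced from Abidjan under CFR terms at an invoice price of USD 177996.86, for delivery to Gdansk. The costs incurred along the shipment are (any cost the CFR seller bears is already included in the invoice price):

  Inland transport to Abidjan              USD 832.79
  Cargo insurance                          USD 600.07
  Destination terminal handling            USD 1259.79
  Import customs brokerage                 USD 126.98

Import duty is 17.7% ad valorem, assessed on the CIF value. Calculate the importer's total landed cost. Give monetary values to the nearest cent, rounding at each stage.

CFR: the seller pays costs through ocean freight to the destination port, but not insurance.
Already in the invoice (seller's account under CFR): inland to port — exclude.
CIF value = CFR price + insurance = 177996.86 + 600.07 = 178596.93
Import duty = 178596.93 × 17.7% = 31611.66
Buyer bears: insurance 600.07 + destination terminal 1259.79 + brokerage 126.98 + duty 31611.66 = 33598.50
Landed cost = invoice 177996.86 + 33598.50 = 211595.36

Total landed cost: USD 211595.36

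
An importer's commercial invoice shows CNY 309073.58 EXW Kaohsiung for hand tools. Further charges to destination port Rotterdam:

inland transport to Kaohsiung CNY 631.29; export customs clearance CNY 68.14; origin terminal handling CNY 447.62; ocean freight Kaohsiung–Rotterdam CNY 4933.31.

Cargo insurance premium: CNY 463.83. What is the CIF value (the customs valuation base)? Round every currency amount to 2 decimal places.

CIF value: CNY 315617.77

CIF = EXW price + pre-shipment costs + freight + insurance
CIF = 309073.58 + 631.29 + 68.14 + 447.62 + 4933.31 + 463.83 = 315617.77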